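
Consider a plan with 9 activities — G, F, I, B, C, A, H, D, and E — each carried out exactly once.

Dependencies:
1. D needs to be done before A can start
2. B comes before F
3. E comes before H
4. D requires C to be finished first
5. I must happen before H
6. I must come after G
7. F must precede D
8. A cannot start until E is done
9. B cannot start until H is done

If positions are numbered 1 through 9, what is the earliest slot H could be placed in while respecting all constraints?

4

Working backwards through the constraints from H, its full set of required predecessors is G, I, E — 3 of them.
With 3 mandatory predecessors, the earliest H can sit is position 3+1 = 4, and placing just those 3 first achieves it.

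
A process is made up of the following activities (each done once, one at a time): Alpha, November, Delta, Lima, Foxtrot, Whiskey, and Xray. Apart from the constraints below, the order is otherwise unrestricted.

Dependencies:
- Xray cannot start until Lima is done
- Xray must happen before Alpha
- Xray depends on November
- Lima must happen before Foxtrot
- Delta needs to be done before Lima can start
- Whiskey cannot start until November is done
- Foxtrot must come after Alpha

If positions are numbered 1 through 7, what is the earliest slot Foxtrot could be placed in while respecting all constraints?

6

The activities that are forced before Foxtrot, directly or transitively, are Alpha, November, Delta, Lima, Xray. That's 5 activities.
So at minimum 5 activities come before Foxtrot, putting Foxtrot no earlier than position 6. That position is achievable by scheduling exactly those predecessors first.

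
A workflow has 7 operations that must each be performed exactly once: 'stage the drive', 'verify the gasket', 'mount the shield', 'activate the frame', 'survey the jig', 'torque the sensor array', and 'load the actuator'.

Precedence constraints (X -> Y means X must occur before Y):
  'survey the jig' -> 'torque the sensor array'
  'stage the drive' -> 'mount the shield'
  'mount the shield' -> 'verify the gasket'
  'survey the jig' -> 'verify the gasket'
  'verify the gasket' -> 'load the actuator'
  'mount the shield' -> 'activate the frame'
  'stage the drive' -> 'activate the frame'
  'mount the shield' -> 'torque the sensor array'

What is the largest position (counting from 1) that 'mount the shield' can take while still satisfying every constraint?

Every operation that must follow 'mount the shield' has to come after it. Tracing all chains starting from 'mount the shield', those operations are: 'verify the gasket', 'activate the frame', 'torque the sensor array', 'load the actuator' — 4 in total.
With 4 mandatory successors out of 7 operations total, the latest slot for 'mount the shield' is 7−4 = 3, and it's reachable by doing all non-successors before 'mount the shield'.

3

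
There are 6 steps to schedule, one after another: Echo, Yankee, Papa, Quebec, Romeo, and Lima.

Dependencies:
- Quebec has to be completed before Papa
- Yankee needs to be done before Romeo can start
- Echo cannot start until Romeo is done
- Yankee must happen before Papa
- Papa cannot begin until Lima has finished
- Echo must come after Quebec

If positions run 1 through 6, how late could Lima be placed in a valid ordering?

5

The only step forced after Lima (directly or by a chain) is Papa.
So at least 1 step follows Lima, putting Lima no later than position 5. That position is achievable by scheduling everything else first.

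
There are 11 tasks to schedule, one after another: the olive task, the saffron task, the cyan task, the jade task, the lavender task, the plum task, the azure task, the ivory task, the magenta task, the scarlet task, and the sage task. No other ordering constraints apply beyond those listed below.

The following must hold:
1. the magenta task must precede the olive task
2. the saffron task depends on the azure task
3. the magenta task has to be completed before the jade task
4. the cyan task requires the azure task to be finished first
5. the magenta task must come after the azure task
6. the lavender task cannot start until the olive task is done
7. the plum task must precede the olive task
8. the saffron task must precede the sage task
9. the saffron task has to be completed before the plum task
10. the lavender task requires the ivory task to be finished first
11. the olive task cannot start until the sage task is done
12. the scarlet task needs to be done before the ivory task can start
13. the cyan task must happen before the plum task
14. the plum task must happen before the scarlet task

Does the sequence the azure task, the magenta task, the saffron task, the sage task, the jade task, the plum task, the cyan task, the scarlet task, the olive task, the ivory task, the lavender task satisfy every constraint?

The sequence places the plum task ahead of the cyan task.
That contradicts the constraint that the cyan task must precede the plum task.

No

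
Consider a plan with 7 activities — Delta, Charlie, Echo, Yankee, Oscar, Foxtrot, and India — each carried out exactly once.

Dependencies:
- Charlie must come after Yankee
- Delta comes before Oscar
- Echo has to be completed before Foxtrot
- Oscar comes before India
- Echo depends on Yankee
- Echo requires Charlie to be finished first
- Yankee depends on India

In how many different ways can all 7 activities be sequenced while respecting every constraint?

Delta is the only activity with nothing required before it, so every ordering starts there.
Continuing from there, at each step only one activity has all its prerequisites placed, so the ordering is fully determined — there is exactly 1.

1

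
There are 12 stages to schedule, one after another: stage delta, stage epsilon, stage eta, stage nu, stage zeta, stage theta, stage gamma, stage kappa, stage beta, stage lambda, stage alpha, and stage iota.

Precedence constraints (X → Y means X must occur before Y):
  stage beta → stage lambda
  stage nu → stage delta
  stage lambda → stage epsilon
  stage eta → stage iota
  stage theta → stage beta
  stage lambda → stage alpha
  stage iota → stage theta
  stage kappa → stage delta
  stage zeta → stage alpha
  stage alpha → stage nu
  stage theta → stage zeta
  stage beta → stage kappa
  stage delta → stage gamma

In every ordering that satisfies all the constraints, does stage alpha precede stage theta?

No

The constraints actually force stage theta before stage alpha (via stage theta → stage zeta → stage alpha), not the other way around.
So stage alpha does not have to come before stage theta — it cannot.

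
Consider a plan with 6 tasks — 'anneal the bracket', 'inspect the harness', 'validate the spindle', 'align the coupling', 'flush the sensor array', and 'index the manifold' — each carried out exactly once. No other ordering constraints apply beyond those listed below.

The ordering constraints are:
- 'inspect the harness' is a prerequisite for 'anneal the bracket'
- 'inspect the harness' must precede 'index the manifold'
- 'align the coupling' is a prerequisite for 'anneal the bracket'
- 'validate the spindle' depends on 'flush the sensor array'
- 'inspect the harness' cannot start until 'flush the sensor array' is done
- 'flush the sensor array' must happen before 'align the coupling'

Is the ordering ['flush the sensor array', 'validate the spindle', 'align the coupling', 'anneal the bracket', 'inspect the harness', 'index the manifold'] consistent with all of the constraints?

In the proposed order, 'anneal the bracket' appears before 'inspect the harness'.
That contradicts the constraint that 'inspect the harness' must precede 'anneal the bracket'.

No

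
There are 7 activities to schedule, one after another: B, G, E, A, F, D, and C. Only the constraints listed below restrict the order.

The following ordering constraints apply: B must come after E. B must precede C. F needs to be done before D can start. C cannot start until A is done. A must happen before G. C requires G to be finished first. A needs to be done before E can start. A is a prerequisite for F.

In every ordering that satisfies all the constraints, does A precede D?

Yes

There is a constraint chain A → F → D.
That forces A before D in every valid schedule.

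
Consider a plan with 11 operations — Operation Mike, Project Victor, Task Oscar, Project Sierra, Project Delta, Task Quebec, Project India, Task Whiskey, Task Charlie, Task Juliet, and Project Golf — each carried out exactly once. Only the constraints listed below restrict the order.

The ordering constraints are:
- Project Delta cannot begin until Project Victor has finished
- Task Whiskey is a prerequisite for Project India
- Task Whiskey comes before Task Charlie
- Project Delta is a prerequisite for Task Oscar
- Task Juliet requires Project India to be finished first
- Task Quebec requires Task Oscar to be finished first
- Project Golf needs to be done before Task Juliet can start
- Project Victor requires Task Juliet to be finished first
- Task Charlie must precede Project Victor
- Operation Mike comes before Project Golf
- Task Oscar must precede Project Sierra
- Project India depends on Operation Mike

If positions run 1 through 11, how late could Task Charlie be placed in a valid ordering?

6

The operations that are forced after Task Charlie, directly or by a chain of constraints, are Project Victor, Task Oscar, Project Sierra, Project Delta, Task Quebec. That's 5 operations.
With 5 mandatory successors out of 11 operations total, the latest slot for Task Charlie is 11−5 = 6, and it's reachable by doing all non-successors before Task Charlie.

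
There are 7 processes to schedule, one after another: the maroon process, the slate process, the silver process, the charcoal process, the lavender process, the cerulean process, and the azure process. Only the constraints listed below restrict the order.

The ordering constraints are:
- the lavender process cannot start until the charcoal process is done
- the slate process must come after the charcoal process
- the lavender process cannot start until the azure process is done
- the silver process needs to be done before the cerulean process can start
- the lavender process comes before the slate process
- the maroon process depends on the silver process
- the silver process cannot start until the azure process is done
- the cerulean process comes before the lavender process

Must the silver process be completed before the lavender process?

Yes

Tracing the constraints gives a chain: the silver process → the cerulean process → the lavender process.
So the silver process must precede the lavender process in any valid ordering.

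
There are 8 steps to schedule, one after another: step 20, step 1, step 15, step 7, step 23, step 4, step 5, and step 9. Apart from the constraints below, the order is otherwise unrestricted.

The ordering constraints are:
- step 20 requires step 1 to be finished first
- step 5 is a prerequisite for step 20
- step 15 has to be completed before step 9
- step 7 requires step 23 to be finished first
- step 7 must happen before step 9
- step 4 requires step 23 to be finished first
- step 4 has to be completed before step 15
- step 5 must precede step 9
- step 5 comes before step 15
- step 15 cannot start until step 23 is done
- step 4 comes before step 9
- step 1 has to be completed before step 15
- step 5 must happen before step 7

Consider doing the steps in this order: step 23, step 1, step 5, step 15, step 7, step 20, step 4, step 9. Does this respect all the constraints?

No

In the proposed order, step 15 appears before step 4.
That contradicts the constraint that step 4 must precede step 15.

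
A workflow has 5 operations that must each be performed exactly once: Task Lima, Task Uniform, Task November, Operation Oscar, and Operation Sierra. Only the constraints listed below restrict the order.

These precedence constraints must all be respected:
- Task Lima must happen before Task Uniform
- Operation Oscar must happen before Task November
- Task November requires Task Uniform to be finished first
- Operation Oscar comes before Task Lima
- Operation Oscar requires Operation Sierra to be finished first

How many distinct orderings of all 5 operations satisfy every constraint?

Operation Sierra is the only operation with nothing required before it, so every ordering starts there.
Continuing from there, at each step only one operation has all its prerequisites placed, so the ordering is fully determined — there is exactly 1.

1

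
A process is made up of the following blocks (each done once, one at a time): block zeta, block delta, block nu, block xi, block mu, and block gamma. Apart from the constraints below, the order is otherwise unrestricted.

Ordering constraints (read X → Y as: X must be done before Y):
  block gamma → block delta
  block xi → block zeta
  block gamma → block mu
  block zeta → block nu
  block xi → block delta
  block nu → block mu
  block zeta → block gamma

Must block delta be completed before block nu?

No

Nothing in the constraints links block delta and block nu; they are unordered relative to each other.
So block delta can come before block nu or after — it is not forced.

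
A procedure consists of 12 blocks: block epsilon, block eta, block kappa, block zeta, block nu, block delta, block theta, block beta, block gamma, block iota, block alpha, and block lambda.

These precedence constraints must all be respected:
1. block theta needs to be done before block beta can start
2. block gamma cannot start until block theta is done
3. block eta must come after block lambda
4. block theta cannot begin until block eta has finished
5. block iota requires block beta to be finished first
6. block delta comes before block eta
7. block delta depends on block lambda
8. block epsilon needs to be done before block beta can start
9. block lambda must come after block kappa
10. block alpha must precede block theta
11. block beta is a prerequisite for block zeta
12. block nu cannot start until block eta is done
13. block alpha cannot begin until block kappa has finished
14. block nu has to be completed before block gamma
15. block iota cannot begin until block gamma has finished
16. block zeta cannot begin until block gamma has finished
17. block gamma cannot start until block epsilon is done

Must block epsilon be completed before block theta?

No chain of constraints connects block epsilon to block theta in either direction.
A valid ordering placing block theta before block epsilon exists, so the answer is no.

No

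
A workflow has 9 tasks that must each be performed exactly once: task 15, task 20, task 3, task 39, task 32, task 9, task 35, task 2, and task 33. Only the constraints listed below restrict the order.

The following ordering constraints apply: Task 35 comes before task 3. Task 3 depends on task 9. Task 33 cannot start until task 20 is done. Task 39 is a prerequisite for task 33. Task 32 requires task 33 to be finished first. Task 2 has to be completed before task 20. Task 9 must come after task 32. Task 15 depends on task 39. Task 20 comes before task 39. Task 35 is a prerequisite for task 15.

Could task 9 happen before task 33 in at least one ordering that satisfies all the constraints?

There is a dependency chain task 33 → task 32 → task 9, so task 9 always comes after task 33.
So no valid ordering can have task 9 before task 33.

No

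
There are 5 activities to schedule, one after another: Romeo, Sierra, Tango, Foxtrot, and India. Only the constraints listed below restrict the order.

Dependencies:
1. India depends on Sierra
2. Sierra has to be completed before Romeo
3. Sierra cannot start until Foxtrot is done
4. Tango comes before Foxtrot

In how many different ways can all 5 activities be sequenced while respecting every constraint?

2

Only Tango has no prerequisites, so it must go first.
Enumerating by repeatedly choosing an available activity (one whose prerequisites are all placed) gives 2 distinct complete orderings.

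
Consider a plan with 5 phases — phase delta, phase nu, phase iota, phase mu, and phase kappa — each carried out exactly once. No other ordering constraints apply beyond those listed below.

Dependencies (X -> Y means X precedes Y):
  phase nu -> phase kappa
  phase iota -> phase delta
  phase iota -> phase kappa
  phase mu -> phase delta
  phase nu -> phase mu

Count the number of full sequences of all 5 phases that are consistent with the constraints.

8

The phases with no prerequisites are phase nu, phase iota; any of them can be placed first.
Counting all ways to extend the partial order to a total order gives 8.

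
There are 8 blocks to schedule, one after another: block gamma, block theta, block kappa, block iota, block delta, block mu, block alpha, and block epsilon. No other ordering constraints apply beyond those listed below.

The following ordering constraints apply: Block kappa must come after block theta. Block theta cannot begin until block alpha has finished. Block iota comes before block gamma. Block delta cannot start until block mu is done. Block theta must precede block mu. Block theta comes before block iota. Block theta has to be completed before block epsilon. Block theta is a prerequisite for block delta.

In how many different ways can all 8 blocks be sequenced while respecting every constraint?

180

Block alpha is the only block with nothing required before it, so every ordering starts there.
Counting all ways to extend the partial order to a total order gives 180.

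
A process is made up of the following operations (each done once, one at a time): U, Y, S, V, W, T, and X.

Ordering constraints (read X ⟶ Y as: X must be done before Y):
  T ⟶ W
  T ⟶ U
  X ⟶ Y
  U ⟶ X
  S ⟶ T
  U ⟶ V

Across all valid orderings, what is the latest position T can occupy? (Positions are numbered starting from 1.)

2

Every operation that must follow T has to come after it. Tracing all chains starting from T, those operations are: U, Y, V, W, X — 5 in total.
With 5 mandatory successors out of 7 operations total, the latest slot for T is 7−5 = 2, and it's reachable by doing all non-successors before T.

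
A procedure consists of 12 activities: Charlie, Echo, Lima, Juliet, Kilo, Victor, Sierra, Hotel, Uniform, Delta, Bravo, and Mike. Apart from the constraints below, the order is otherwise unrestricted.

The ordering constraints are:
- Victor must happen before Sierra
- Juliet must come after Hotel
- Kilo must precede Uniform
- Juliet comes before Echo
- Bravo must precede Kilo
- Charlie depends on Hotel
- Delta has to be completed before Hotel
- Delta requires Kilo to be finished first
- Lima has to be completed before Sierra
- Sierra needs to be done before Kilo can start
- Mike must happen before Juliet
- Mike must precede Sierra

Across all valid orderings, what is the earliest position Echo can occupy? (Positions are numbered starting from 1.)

10

The activities that are forced before Echo, directly or transitively, are Lima, Juliet, Kilo, Victor, Sierra, Hotel, Delta, Bravo, Mike. That's 9 activities.
So at minimum 9 activities come before Echo, putting Echo no earlier than position 10. That position is achievable by scheduling exactly those predecessors first.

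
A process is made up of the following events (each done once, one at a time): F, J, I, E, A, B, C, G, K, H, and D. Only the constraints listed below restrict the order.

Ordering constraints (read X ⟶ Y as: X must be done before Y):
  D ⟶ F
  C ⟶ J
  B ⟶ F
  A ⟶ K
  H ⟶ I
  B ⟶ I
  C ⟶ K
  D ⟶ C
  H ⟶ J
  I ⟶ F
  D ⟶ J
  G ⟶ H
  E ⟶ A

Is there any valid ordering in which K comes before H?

Nothing in the constraints forces H before K — there is no chain from H to K.
That means at least one valid schedule has K before H.

Yes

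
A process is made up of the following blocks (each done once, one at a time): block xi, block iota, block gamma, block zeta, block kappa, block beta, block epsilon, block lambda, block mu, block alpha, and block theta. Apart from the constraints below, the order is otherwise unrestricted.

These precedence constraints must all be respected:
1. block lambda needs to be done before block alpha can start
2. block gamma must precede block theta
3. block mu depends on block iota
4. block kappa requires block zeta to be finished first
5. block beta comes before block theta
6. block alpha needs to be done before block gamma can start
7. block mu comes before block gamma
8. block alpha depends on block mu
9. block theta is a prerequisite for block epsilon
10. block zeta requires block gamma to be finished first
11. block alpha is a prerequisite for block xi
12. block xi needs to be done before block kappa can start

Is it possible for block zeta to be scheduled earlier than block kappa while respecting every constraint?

Yes

Every valid ordering already has block zeta before block kappa (the constraints require it), so in particular at least one does.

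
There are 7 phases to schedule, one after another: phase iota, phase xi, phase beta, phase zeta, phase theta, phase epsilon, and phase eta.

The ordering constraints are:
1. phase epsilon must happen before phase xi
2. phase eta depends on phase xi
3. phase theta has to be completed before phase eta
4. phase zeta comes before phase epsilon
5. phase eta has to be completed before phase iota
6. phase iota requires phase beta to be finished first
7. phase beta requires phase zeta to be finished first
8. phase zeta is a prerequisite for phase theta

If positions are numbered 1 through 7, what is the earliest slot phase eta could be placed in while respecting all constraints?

The phases that are forced before phase eta, directly or transitively, are phase xi, phase zeta, phase theta, phase epsilon. That's 4 phases.
So at minimum 4 phases come before phase eta, putting phase eta no earlier than position 5. That position is achievable by scheduling exactly those predecessors first.

5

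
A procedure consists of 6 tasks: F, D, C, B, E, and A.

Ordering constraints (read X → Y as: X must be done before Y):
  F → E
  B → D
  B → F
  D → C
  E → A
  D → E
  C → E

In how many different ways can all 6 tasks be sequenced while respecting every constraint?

Only B has no prerequisites, so it must go first.
Enumerating by repeatedly choosing an available task (one whose prerequisites are all placed) gives 3 distinct complete orderings.

3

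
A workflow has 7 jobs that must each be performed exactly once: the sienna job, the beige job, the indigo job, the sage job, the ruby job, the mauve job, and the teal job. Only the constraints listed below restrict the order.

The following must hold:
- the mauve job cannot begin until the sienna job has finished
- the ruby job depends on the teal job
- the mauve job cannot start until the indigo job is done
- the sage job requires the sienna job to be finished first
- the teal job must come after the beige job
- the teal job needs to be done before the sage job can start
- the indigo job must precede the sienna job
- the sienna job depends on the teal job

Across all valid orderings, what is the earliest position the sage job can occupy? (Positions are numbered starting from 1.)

5

Working backwards through the constraints from the sage job, its full set of required predecessors is the sienna job, the beige job, the indigo job, the teal job — 4 of them.
So at minimum 4 jobs come before the sage job, putting the sage job no earlier than position 5. That position is achievable by scheduling exactly those predecessors first.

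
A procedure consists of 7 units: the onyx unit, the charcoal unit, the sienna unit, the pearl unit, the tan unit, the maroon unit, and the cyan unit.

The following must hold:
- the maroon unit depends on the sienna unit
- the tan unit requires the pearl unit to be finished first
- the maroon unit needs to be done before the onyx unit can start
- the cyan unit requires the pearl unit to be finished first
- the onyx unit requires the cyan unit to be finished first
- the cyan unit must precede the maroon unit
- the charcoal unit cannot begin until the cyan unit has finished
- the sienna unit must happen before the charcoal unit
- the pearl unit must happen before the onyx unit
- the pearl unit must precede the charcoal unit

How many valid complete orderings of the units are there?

51

The units with no prerequisites are the sienna unit, the pearl unit; any of them can be placed first.
Enumerating by repeatedly choosing an available unit (one whose prerequisites are all placed) gives 51 distinct complete orderings.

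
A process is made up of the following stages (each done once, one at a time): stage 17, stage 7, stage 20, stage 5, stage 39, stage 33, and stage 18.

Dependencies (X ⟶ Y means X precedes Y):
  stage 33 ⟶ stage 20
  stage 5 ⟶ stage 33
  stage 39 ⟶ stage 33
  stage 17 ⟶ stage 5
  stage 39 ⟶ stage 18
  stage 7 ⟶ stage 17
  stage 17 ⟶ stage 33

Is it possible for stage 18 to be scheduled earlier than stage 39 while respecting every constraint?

Following stage 39 → stage 18, stage 39 must precede stage 18 in every valid ordering.
Hence stage 18 can never be scheduled before stage 39.

No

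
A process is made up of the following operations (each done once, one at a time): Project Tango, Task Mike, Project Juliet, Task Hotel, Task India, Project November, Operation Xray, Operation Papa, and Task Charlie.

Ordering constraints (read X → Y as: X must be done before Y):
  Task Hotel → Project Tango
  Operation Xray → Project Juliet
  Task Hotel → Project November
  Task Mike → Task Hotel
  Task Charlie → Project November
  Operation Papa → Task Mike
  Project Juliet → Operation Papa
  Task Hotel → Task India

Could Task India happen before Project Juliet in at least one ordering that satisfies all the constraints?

No

The constraints give a chain Project Juliet → Operation Papa → Task Mike → Task Hotel → Task India, which forces Project Juliet before Task India.
Hence Task India can never be scheduled before Project Juliet.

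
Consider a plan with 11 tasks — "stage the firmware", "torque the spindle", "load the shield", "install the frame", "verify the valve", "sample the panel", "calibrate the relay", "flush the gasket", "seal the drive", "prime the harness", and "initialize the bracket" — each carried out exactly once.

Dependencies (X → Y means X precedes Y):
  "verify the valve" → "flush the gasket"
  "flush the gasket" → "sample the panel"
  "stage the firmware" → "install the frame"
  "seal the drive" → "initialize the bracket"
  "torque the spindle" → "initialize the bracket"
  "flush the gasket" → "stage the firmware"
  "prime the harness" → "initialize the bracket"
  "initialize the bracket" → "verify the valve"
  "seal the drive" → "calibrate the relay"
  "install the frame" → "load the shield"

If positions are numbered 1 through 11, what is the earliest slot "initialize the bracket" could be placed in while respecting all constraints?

4

Every task that must precede "initialize the bracket" has to come before it. Tracing all chains that end at "initialize the bracket", those tasks are: "torque the spindle", "seal the drive", "prime the harness" — 3 in total.
With 3 mandatory predecessors, the earliest "initialize the bracket" can sit is position 3+1 = 4, and placing just those 3 first achieves it.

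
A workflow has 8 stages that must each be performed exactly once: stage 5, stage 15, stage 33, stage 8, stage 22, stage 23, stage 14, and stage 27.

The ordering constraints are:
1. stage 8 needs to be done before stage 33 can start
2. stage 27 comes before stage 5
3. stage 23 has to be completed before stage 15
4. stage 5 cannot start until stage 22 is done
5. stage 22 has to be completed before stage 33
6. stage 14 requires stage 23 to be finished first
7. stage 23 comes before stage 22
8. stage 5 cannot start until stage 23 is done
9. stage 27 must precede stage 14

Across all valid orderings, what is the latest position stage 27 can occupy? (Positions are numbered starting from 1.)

6

The stages that are forced after stage 27, directly or by a chain of constraints, are stage 5, stage 14. That's 2 stages.
With 2 mandatory successors out of 8 stages total, the latest slot for stage 27 is 8−2 = 6, and it's reachable by doing all non-successors before stage 27.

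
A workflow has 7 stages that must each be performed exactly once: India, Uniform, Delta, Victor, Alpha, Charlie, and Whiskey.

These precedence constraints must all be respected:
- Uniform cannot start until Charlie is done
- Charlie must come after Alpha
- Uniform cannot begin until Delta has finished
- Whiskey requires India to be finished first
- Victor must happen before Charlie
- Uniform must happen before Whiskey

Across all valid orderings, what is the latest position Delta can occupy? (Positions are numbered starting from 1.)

Following every chain forward from Delta, the stages that must come later are Uniform, Whiskey — 2 of them.
So at least 2 stages follow Delta, putting Delta no later than position 5. That position is achievable by scheduling everything else first.

5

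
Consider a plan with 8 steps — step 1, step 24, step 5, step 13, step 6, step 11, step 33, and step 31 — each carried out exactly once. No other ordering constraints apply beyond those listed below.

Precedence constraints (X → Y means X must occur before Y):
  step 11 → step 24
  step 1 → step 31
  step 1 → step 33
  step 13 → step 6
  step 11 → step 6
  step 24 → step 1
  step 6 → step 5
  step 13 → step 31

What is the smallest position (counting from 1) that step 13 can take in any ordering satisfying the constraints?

No constraint forces any other step before step 13, so it can be placed first.

1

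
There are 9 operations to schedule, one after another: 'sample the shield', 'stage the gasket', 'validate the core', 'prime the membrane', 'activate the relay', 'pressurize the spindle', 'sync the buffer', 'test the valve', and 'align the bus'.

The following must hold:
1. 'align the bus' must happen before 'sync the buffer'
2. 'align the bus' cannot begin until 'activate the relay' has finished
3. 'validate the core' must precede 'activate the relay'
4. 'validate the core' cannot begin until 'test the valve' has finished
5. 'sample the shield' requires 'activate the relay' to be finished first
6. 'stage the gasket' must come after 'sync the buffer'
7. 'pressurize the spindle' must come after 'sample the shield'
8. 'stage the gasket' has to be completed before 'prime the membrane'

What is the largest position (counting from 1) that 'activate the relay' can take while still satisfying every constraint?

3

Following every chain forward from 'activate the relay', the operations that must come later are 'sample the shield', 'stage the gasket', 'prime the membrane', 'pressurize the spindle', 'sync the buffer', 'align the bus' — 6 of them.
So at least 6 operations follow 'activate the relay', putting 'activate the relay' no later than position 3. That position is achievable by scheduling everything else first.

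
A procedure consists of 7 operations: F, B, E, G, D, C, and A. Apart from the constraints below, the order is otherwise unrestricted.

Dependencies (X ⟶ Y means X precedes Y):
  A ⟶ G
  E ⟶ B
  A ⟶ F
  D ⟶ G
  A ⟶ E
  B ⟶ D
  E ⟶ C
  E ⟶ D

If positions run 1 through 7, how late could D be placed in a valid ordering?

6

The only operation forced after D (directly or by a chain) is G.
So at least 1 operation follows D, putting D no later than position 6. That position is achievable by scheduling everything else first.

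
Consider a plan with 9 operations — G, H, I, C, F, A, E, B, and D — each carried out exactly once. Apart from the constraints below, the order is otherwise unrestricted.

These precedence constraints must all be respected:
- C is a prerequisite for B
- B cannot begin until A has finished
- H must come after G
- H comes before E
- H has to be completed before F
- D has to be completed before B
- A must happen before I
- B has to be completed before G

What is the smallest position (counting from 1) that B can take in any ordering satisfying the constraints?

The operations that are forced before B, directly or transitively, are C, A, D. That's 3 operations.
With 3 mandatory predecessors, the earliest B can sit is position 3+1 = 4, and placing just those 3 first achieves it.

4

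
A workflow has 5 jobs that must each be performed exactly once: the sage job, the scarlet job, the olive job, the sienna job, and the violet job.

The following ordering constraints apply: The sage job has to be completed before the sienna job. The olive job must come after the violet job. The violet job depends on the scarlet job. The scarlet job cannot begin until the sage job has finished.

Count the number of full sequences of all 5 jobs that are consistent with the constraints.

4

The sage job is the only job with nothing required before it, so every ordering starts there.
Counting all ways to extend the partial order to a total order gives 4.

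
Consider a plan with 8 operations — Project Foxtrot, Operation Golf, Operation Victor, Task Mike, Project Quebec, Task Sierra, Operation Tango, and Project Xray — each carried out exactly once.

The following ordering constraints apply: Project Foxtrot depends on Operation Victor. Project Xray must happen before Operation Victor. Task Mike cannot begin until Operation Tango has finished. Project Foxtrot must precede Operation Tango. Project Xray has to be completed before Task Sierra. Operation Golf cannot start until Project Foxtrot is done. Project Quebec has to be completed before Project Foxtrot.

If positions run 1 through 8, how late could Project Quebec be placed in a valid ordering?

Every operation that must follow Project Quebec has to come after it. Tracing all chains starting from Project Quebec, those operations are: Project Foxtrot, Operation Golf, Task Mike, Operation Tango — 4 in total.
With 4 mandatory successors out of 8 operations total, the latest slot for Project Quebec is 8−4 = 4, and it's reachable by doing all non-successors before Project Quebec.

4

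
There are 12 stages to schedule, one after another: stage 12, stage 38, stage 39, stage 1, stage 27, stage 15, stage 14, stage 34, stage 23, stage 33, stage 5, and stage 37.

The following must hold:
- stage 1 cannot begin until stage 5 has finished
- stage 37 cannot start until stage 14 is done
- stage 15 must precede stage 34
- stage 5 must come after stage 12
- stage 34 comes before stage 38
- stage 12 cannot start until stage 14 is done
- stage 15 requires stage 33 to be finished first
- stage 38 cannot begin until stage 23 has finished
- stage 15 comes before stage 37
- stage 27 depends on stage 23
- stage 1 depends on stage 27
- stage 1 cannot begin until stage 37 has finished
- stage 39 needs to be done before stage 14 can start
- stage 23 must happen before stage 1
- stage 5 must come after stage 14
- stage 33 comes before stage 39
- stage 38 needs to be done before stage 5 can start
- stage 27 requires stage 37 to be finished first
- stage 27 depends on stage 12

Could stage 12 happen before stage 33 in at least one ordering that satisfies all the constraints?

No

Following stage 33 → stage 39 → stage 14 → stage 12, stage 33 must precede stage 12 in every valid ordering.
Hence stage 12 can never be scheduled before stage 33.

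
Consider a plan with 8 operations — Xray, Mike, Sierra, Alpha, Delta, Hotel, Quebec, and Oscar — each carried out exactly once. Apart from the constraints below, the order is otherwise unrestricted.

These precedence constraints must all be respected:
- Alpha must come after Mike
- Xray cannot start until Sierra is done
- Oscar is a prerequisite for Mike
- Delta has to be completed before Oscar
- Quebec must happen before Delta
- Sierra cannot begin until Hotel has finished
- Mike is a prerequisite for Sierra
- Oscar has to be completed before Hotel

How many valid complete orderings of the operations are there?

7

Quebec is the only operation with nothing required before it, so every ordering starts there.
Systematically extending each partial ordering one operation at a time and counting, there are 7 complete orderings.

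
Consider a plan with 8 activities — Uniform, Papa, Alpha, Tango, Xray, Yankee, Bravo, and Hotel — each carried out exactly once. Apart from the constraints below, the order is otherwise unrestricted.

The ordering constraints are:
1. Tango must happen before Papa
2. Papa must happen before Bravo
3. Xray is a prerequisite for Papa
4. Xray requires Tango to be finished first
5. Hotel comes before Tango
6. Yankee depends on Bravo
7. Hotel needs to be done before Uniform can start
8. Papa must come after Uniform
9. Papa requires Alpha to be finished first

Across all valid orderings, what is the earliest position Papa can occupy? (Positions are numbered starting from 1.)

The activities that are forced before Papa, directly or transitively, are Uniform, Alpha, Tango, Xray, Hotel. That's 5 activities.
So at minimum 5 activities come before Papa, putting Papa no earlier than position 6. That position is achievable by scheduling exactly those predecessors first.

6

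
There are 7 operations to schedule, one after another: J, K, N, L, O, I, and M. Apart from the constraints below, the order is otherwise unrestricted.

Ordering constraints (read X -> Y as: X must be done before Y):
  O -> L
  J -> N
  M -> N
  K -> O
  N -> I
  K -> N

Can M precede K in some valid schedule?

No chain of constraints runs from K to M, so K is not required to come first.
So a valid ordering placing M earlier than K exists.

Yes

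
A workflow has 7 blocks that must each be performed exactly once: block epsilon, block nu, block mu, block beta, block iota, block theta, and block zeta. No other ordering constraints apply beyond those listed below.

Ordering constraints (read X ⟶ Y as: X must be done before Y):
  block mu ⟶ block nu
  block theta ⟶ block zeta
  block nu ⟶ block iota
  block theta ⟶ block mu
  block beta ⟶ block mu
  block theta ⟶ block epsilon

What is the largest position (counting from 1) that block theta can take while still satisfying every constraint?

2

Every block that must follow block theta has to come after it. Tracing all chains starting from block theta, those blocks are: block epsilon, block nu, block mu, block iota, block zeta — 5 in total.
With 5 mandatory successors out of 7 blocks total, the latest slot for block theta is 7−5 = 2, and it's reachable by doing all non-successors before block theta.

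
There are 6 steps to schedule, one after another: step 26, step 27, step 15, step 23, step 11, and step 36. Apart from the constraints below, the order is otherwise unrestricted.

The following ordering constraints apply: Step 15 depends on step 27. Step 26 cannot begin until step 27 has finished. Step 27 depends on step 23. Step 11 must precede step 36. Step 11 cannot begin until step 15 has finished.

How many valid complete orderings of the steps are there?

Step 23 is the only step with nothing required before it, so every ordering starts there.
Systematically extending each partial ordering one step at a time and counting, there are 4 complete orderings.

4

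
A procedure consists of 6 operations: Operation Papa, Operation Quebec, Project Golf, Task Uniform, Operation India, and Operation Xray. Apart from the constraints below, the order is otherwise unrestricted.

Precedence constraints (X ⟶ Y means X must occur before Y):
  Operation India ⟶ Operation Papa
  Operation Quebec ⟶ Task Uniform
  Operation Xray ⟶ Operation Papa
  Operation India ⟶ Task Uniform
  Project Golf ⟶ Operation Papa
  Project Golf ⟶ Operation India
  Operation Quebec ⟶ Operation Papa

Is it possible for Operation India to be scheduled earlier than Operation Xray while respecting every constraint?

Yes

No chain of constraints runs from Operation Xray to Operation India, so Operation Xray is not required to come first.
So a valid ordering placing Operation India earlier than Operation Xray exists.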